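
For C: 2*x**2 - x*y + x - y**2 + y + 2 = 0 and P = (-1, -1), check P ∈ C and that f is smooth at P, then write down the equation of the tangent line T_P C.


Tangent line at P: -2*x + 4*y + 2 = 0.

Step 1: f(-1, -1) = 0, so P lies on C.
Step 2: partial derivatives
  f_x(x, y) = 4*x - y + 1, f_y(x, y) = -x - 2*y + 1.
  f_x(P) = -2, f_y(P) = 4 (gradient nonzero, so P is smooth).
Step 3: tangent line at P: -2·(x − -1) + 4·(y − -1) = 0.
Expanding: -2*x + 4*y + 2 = 0.


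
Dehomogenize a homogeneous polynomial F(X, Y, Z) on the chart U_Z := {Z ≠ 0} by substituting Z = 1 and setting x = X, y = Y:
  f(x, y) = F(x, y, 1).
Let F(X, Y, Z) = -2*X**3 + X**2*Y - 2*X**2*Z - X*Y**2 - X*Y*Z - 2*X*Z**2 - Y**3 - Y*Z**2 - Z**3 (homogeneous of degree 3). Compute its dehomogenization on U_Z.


f(x, y) = -2*x**3 + x**2*y - 2*x**2 - x*y**2 - x*y - 2*x - y**3 - y - 1

On U_Z we set Z = 1. Each monomial c·X^i·Y^j·Z^k in F becomes c·x^i·y^j·1^k = c·x^i·y^j.
Substituting Z = 1: F(X, Y, 1) = -2*x**3 + x**2*y - 2*x**2 - x*y**2 - x*y - 2*x - y**3 - y - 1.
Note: deg(f) ≤ deg(F) = 3; strict inequality happens when F is divisible by Z (lost terms).


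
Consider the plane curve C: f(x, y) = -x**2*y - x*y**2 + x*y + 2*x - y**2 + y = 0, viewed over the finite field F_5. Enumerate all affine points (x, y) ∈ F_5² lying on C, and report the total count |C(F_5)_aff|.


Affine F_5-points: {(0, 0), (0, 1), (2, 1), (2, 2), (3, 2), (3, 3), (4, 3)}; count = 7.

For each of the 25 pairs (x, y) ∈ F_5², evaluate f(x, y) mod 5. Record the zeros.
  x = 0: [0↦0, 1↦0, 2↦3, 3↦4, 4↦3]  zeros at y ∈ {0, 1}
  x = 1: [0↦2, 1↦1, 2↦1, 3↦2, 4↦4]  zeros at y ∈ ∅
  x = 2: [0↦4, 1↦0, 2↦0, 3↦4, 4↦2]  zeros at y ∈ {1, 2}
  x = 3: [0↦1, 1↦2, 2↦0, 3↦0, 4↦2]  zeros at y ∈ {2, 3}
  x = 4: [0↦3, 1↦2, 2↦1, 3↦0, 4↦4]  zeros at y ∈ {3}
Collecting zeros: affine points = {(0, 0), (0, 1), (2, 1), (2, 2), (3, 2), (3, 3), (4, 3)}.
Total count |C(F_5)_aff| = 7.


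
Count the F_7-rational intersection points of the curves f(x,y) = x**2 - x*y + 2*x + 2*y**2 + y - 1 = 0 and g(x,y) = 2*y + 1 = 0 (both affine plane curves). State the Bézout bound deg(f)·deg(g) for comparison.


Common zeros: ∅; count = 0; Bézout bound = 2.

deg(f) = 2, deg(g) = 1, so Bézout bound = 2.
Scan x ∈ F_7. For each x, list the y ∈ F_7 with f(x, y) ≡ 0 and those with g(x, y) ≡ 0 (mod 7); the common zeros in that column are the intersection.
  x = 0: f ≡ 0 at y ∈ {4, 6}; g ≡ 0 at y ∈ {3}; common: ∅.
  x = 1: f ≡ 0 at y ∈ ∅; g ≡ 0 at y ∈ {3}; common: ∅.
  x = 2: f ≡ 0 at y ∈ {0, 4}; g ≡ 0 at y ∈ {3}; common: ∅.
  x = 3: f ≡ 0 at y ∈ {0, 1}; g ≡ 0 at y ∈ {3}; common: ∅.
  x = 4: f ≡ 0 at y ∈ {6}; g ≡ 0 at y ∈ {3}; common: ∅.
  x = 5: f ≡ 0 at y ∈ ∅; g ≡ 0 at y ∈ {3}; common: ∅.
  x = 6: f ≡ 0 at y ∈ ∅; g ≡ 0 at y ∈ {3}; common: ∅.
Collecting: common zeros = ∅, so the count is 0.
Comparison with the Bézout bound: 0 ≤ 2 = deg(f)·deg(g), as expected for curves with no common component (the affine F_7-count falls short of the bound because intersections may lie at infinity, over extension fields, or carry multiplicity).


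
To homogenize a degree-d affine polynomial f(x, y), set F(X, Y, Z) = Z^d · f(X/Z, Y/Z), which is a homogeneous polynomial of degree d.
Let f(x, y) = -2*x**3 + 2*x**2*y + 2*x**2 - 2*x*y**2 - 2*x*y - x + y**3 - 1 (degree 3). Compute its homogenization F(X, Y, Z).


F(X, Y, Z) = -2*X**3 + 2*X**2*Y + 2*X**2*Z - 2*X*Y**2 - 2*X*Y*Z - X*Z**2 + Y**3 - Z**3

deg(f) = 3.
Substitute x = X/Z, y = Y/Z into f, then multiply by Z^3.
  monomial -2·x^3·y^0 ↦ -2·X^3·Y^0·Z^0.
  monomial 2·x^2·y^1 ↦ 2·X^2·Y^1·Z^0.
  monomial 2·x^2·y^0 ↦ 2·X^2·Y^0·Z^1.
  monomial -2·x^1·y^2 ↦ -2·X^1·Y^2·Z^0.
  monomial -2·x^1·y^1 ↦ -2·X^1·Y^1·Z^1.
  monomial -1·x^1·y^0 ↦ -1·X^1·Y^0·Z^2.
  monomial 1·x^0·y^3 ↦ 1·X^0·Y^3·Z^0.
  monomial -1·x^0·y^0 ↦ -1·X^0·Y^0·Z^3.
Collecting: F(X, Y, Z) = -2*X**3 + 2*X**2*Y + 2*X**2*Z - 2*X*Y**2 - 2*X*Y*Z - X*Z**2 + Y**3 - Z**3.


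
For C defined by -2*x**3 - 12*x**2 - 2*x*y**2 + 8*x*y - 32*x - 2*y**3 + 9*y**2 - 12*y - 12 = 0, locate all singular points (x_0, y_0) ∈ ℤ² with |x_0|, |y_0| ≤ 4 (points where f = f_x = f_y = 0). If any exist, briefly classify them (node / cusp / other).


Singular points: {(-2, 2)}; classification: cusp.

Compute partial derivatives:
  f_x = -6*x**2 - 24*x - 2*y**2 + 8*y - 32.
  f_y = -4*x*y + 8*x - 6*y**2 + 18*y - 12.
Scan x_0 ∈ {−4, ..., 4}. For each x_0, f_y(x_0, y) is a polynomial in y; find its integer roots y ∈ {−4, ..., 4}, then test f_x and f at those candidates.
  x = -4: f_y(-4, y) = -6*y**2 + 34*y - 44; vanishes at y ∈ {2}. (-4, 2): f_x = -24 ≠ 0.
  x = -3: f_y(-3, y) = -6*y**2 + 30*y - 36; vanishes at y ∈ {2, 3}. (-3, 2): f_x = -6 ≠ 0; (-3, 3): f_x = -8 ≠ 0.
  x = -2: f_y(-2, y) = -6*y**2 + 26*y - 28; vanishes at y ∈ {2}. (-2, 2): f_x = 0, f = 0 — SINGULAR.
  x = -1: f_y(-1, y) = -6*y**2 + 22*y - 20; vanishes at y ∈ {2}. (-1, 2): f_x = -6 ≠ 0.
  x = 0: f_y(0, y) = -6*y**2 + 18*y - 12; vanishes at y ∈ {1, 2}. (0, 1): f_x = -26 ≠ 0; (0, 2): f_x = -24 ≠ 0.
  x = 1: f_y(1, y) = -6*y**2 + 14*y - 4; vanishes at y ∈ {2}. (1, 2): f_x = -54 ≠ 0.
  x = 2: f_y(2, y) = -6*y**2 + 10*y + 4; vanishes at y ∈ {2}. (2, 2): f_x = -96 ≠ 0.
  x = 3: f_y(3, y) = -6*y**2 + 6*y + 12; vanishes at y ∈ {-1, 2}. (3, -1): f_x = -168 ≠ 0; (3, 2): f_x = -150 ≠ 0.
  x = 4: f_y(4, y) = -6*y**2 + 2*y + 20; vanishes at y ∈ {2}. (4, 2): f_x = -216 ≠ 0.
Only singular point on the grid: (-2, 2).
Classify: substitute x = -2 + u, y = 2 + v and expand: f = -2*u**3 - 2*u*v**2 - 2*v**3 + v**2.
No constant or linear terms (consistent with a singular point). Quadratic part: v**2. Cubic part: -2*u**3 - 2*u*v**2 - 2*v**3.
The quadratic part v**2 is a perfect square, so there is a single (double) tangent line v = 0, i.e. y = 2. Restricting the cubic part to that line (v = 0) leaves -2*u**3 ≠ 0, so f is not divisible by v and the branch is v² ≈ 2*u**3 to lowest order — this is a cusp.
Classification: cusp.


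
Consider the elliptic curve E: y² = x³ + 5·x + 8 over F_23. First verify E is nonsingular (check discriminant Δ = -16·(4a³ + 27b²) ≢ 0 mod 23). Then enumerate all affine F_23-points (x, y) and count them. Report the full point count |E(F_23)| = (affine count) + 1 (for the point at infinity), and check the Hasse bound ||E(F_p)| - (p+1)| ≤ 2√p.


Affine points = {(0, 10), (0, 13), (2, 7), (2, 16), (3, 2), (3, 21), (4, 0), (6, 1), (6, 22), (7, 8), (7, 15), (8, 10), (8, 13), (9, 0), (10, 0), (12, 5), (12, 18), (13, 4), (13, 19), (14, 4), (14, 19), (15, 10), (15, 13), (19, 4), (19, 19), (20, 9), (20, 14), (21, 6), (21, 17), (22, 5), (22, 18)}; affine count = 31; |E(F_23)| = 32.

Discriminant check: Δ ∝ 4a³ + 27b² = 4·5³ + 27·8² = 4·125 + 27·64 ≡ 20 (mod 23). Nonzero ⇒ E is nonsingular.
For each x ∈ F_23, compute rhs = x³ + 5·x + 8 mod 23, then count y ∈ F_23 with y² ≡ rhs.
  x = 0: rhs = 8, matching y values: 10, 13 (2 points).
  x = 1: rhs = 14, matching y values: none (0 points).
  x = 2: rhs = 3, matching y values: 7, 16 (2 points).
  x = 3: rhs = 4, matching y values: 2, 21 (2 points).
  x = 4: rhs = 0, matching y values: 0 (1 points).
  x = 5: rhs = 20, matching y values: none (0 points).
  x = 6: rhs = 1, matching y values: 1, 22 (2 points).
  x = 7: rhs = 18, matching y values: 8, 15 (2 points).
  x = 8: rhs = 8, matching y values: 10, 13 (2 points).
  x = 9: rhs = 0, matching y values: 0 (1 points).
  x = 10: rhs = 0, matching y values: 0 (1 points).
  x = 11: rhs = 14, matching y values: none (0 points).
  x = 12: rhs = 2, matching y values: 5, 18 (2 points).
  x = 13: rhs = 16, matching y values: 4, 19 (2 points).
  x = 14: rhs = 16, matching y values: 4, 19 (2 points).
  x = 15: rhs = 8, matching y values: 10, 13 (2 points).
  x = 16: rhs = 21, matching y values: none (0 points).
  x = 17: rhs = 15, matching y values: none (0 points).
  x = 18: rhs = 19, matching y values: none (0 points).
  x = 19: rhs = 16, matching y values: 4, 19 (2 points).
  x = 20: rhs = 12, matching y values: 9, 14 (2 points).
  x = 21: rhs = 13, matching y values: 6, 17 (2 points).
  x = 22: rhs = 2, matching y values: 5, 18 (2 points).
Total affine count: 31.
Full point count |E(F_23)| = 31 + 1 = 32.
Hasse bound: |32 − (23+1)| = |8| = 8 ≤ 2√23 ≈ 9.5917 ✓.


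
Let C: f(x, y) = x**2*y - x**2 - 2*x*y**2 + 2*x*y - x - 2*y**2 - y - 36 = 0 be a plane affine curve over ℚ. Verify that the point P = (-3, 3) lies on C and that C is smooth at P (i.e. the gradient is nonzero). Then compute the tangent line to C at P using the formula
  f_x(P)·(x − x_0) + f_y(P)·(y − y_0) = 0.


Tangent line at P: -25*x + 26*y - 153 = 0.

Step 1: f(-3, 3) = 0, so P lies on C.
Step 2: partial derivatives
  f_x(x, y) = 2*x*y - 2*x - 2*y**2 + 2*y - 1, f_y(x, y) = x**2 - 4*x*y + 2*x - 4*y - 1.
  f_x(P) = -25, f_y(P) = 26 (gradient nonzero, so P is smooth).
Step 3: tangent line at P: -25·(x − -3) + 26·(y − 3) = 0.
Expanding: -25*x + 26*y - 153 = 0.


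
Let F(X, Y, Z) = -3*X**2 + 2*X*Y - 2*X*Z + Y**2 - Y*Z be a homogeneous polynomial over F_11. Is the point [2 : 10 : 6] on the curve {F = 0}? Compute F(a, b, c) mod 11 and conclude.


F(2,10,6) ≡ 0 (mod 11); P is on the curve.

Evaluate F(2, 10, 6) term-by-term (mod 11).
  -3*X**2 ↦ -3·4·1·1 = -12
  2*X*Y ↦ 2·2·10·1 = 40
  -2*X*Z ↦ -2·2·1·6 = -24
  Y**2 ↦ 1·1·100·1 = 100
  -Y*Z ↦ -1·1·10·6 = -60
Sum: F(2, 10, 6) = (-12) + (40) + (-24) + (100) + (-60) = 44.
Reducing mod 11: 44 ≡ 0 (mod 11).
Since F(a, b, c) ≡ 0 (mod 11), P lies on the curve.


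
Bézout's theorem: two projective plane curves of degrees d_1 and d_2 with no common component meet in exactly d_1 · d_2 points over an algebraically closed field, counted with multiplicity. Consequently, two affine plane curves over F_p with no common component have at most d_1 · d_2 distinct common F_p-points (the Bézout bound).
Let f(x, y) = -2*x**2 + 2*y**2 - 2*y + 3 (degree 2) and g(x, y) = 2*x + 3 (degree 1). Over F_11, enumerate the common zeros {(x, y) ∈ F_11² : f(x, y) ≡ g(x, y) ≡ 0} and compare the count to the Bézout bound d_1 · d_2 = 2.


Common zeros: {(4, 5), (4, 7)}; count = 2; Bézout bound = 2.

deg(f) = 2, deg(g) = 1, so Bézout bound = 2.
Scan x ∈ F_11. For each x, list the y ∈ F_11 with f(x, y) ≡ 0 and those with g(x, y) ≡ 0 (mod 11); the common zeros in that column are the intersection.
  x = 0: f ≡ 0 at y ∈ ∅; g ≡ 0 at y ∈ ∅; common: ∅.
  x = 1: f ≡ 0 at y ∈ ∅; g ≡ 0 at y ∈ ∅; common: ∅.
  x = 2: f ≡ 0 at y ∈ {6}; g ≡ 0 at y ∈ ∅; common: ∅.
  x = 3: f ≡ 0 at y ∈ {2, 10}; g ≡ 0 at y ∈ ∅; common: ∅.
  x = 4: f ≡ 0 at y ∈ {5, 7}; g ≡ 0 at y ∈ {0, 1, 2, 3, 4, 5, 6, 7, 8, 9, 10}; common: {5, 7}.
  x = 5: f ≡ 0 at y ∈ ∅; g ≡ 0 at y ∈ ∅; common: ∅.
  x = 6: f ≡ 0 at y ∈ ∅; g ≡ 0 at y ∈ ∅; common: ∅.
  x = 7: f ≡ 0 at y ∈ {5, 7}; g ≡ 0 at y ∈ ∅; common: ∅.
  x = 8: f ≡ 0 at y ∈ {2, 10}; g ≡ 0 at y ∈ ∅; common: ∅.
  x = 9: f ≡ 0 at y ∈ {6}; g ≡ 0 at y ∈ ∅; common: ∅.
  x = 10: f ≡ 0 at y ∈ ∅; g ≡ 0 at y ∈ ∅; common: ∅.
Collecting: common zeros = {(4, 5), (4, 7)}, so the count is 2.
Comparison with the Bézout bound: 2 ≤ 2 = deg(f)·deg(g), as expected for curves with no common component (the bound is attained).


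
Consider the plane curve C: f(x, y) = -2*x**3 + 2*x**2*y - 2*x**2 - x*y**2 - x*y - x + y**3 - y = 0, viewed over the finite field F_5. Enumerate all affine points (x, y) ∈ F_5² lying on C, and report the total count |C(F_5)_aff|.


Affine F_5-points: {(0, 0), (0, 1), (0, 4), (1, 0), (1, 1), (3, 0), (4, 1)}; count = 7.

For each of the 25 pairs (x, y) ∈ F_5², evaluate f(x, y) mod 5. Record the zeros.
  x = 0: [0↦0, 1↦0, 2↦1, 3↦4, 4↦0]  zeros at y ∈ {0, 1, 4}
  x = 1: [0↦0, 1↦0, 2↦4, 3↦3, 4↦3]  zeros at y ∈ {0, 1}
  x = 2: [0↦4, 1↦3, 2↦4, 3↦3, 4↦1]  zeros at y ∈ ∅
  x = 3: [0↦0, 1↦2, 2↦4, 3↦2, 4↦2]  zeros at y ∈ {0}
  x = 4: [0↦1, 1↦0, 2↦2, 3↦3, 4↦4]  zeros at y ∈ {1}
Collecting zeros: affine points = {(0, 0), (0, 1), (0, 4), (1, 0), (1, 1), (3, 0), (4, 1)}.
Total count |C(F_5)_aff| = 7.


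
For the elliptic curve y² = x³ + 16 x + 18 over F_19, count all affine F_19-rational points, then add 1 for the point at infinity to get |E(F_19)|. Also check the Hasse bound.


Affine points = {(1, 4), (1, 15), (2, 1), (2, 18), (3, 6), (3, 13), (6, 8), (6, 11), (7, 6), (7, 13), (9, 6), (9, 13), (10, 0), (11, 9), (11, 10), (12, 0), (15, 2), (15, 17), (16, 0), (17, 4), (17, 15), (18, 1), (18, 18)}; affine count = 23; |E(F_19)| = 24.

Discriminant check: Δ ∝ 4a³ + 27b² = 4·16³ + 27·18² = 4·4096 + 27·324 ≡ 14 (mod 19). Nonzero ⇒ E is nonsingular.
For each x ∈ F_19, compute rhs = x³ + 16·x + 18 mod 19, then count y ∈ F_19 with y² ≡ rhs.
  x = 0: rhs = 18, matching y values: none (0 points).
  x = 1: rhs = 16, matching y values: 4, 15 (2 points).
  x = 2: rhs = 1, matching y values: 1, 18 (2 points).
  x = 3: rhs = 17, matching y values: 6, 13 (2 points).
  x = 4: rhs = 13, matching y values: none (0 points).
  x = 5: rhs = 14, matching y values: none (0 points).
  x = 6: rhs = 7, matching y values: 8, 11 (2 points).
  x = 7: rhs = 17, matching y values: 6, 13 (2 points).
  x = 8: rhs = 12, matching y values: none (0 points).
  x = 9: rhs = 17, matching y values: 6, 13 (2 points).
  x = 10: rhs = 0, matching y values: 0 (1 points).
  x = 11: rhs = 5, matching y values: 9, 10 (2 points).
  x = 12: rhs = 0, matching y values: 0 (1 points).
  x = 13: rhs = 10, matching y values: none (0 points).
  x = 14: rhs = 3, matching y values: none (0 points).
  x = 15: rhs = 4, matching y values: 2, 17 (2 points).
  x = 16: rhs = 0, matching y values: 0 (1 points).
  x = 17: rhs = 16, matching y values: 4, 15 (2 points).
  x = 18: rhs = 1, matching y values: 1, 18 (2 points).
Total affine count: 23.
Full point count |E(F_19)| = 23 + 1 = 24.
Hasse bound: |24 − (19+1)| = |4| = 4 ≤ 2√19 ≈ 8.7178 ✓.


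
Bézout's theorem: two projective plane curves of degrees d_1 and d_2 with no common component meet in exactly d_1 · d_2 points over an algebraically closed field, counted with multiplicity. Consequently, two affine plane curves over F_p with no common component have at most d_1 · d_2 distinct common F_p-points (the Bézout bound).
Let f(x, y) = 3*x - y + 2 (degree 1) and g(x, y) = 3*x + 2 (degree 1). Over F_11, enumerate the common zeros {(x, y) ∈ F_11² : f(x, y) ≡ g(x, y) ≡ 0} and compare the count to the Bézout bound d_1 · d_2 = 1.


Common zeros: {(3, 0)}; count = 1; Bézout bound = 1.

deg(f) = 1, deg(g) = 1, so Bézout bound = 1.
Scan x ∈ F_11. For each x, list the y ∈ F_11 with f(x, y) ≡ 0 and those with g(x, y) ≡ 0 (mod 11); the common zeros in that column are the intersection.
  x = 0: f ≡ 0 at y ∈ {2}; g ≡ 0 at y ∈ ∅; common: ∅.
  x = 1: f ≡ 0 at y ∈ {5}; g ≡ 0 at y ∈ ∅; common: ∅.
  x = 2: f ≡ 0 at y ∈ {8}; g ≡ 0 at y ∈ ∅; common: ∅.
  x = 3: f ≡ 0 at y ∈ {0}; g ≡ 0 at y ∈ {0, 1, 2, 3, 4, 5, 6, 7, 8, 9, 10}; common: {0}.
  x = 4: f ≡ 0 at y ∈ {3}; g ≡ 0 at y ∈ ∅; common: ∅.
  x = 5: f ≡ 0 at y ∈ {6}; g ≡ 0 at y ∈ ∅; common: ∅.
  x = 6: f ≡ 0 at y ∈ {9}; g ≡ 0 at y ∈ ∅; common: ∅.
  x = 7: f ≡ 0 at y ∈ {1}; g ≡ 0 at y ∈ ∅; common: ∅.
  x = 8: f ≡ 0 at y ∈ {4}; g ≡ 0 at y ∈ ∅; common: ∅.
  x = 9: f ≡ 0 at y ∈ {7}; g ≡ 0 at y ∈ ∅; common: ∅.
  x = 10: f ≡ 0 at y ∈ {10}; g ≡ 0 at y ∈ ∅; common: ∅.
Collecting: common zeros = {(3, 0)}, so the count is 1.
Comparison with the Bézout bound: 1 ≤ 1 = deg(f)·deg(g), as expected for curves with no common component (the bound is attained).


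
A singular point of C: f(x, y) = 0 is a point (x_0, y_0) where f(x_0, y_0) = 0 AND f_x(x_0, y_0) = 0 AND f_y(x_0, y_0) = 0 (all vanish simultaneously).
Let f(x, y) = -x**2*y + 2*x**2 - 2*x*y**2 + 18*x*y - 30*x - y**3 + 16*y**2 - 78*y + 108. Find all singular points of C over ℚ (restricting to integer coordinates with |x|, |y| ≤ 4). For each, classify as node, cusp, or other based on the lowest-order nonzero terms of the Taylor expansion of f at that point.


Singular points: {(3, 3)}; classification: node.

Compute partial derivatives:
  f_x = -2*x*y + 4*x - 2*y**2 + 18*y - 30.
  f_y = -x**2 - 4*x*y + 18*x - 3*y**2 + 32*y - 78.
Scan x_0 ∈ {−4, ..., 4}. For each x_0, f_y(x_0, y) is a polynomial in y; find its integer roots y ∈ {−4, ..., 4}, then test f_x and f at those candidates.
  x = -4: f_y(-4, y) = -3*y**2 + 48*y - 166; no integer root y with |y| ≤ 4.
  x = -3: f_y(-3, y) = -3*y**2 + 44*y - 141; no integer root y with |y| ≤ 4.
  x = -2: f_y(-2, y) = -3*y**2 + 40*y - 118; no integer root y with |y| ≤ 4.
  x = -1: f_y(-1, y) = -3*y**2 + 36*y - 97; no integer root y with |y| ≤ 4.
  x = 0: f_y(0, y) = -3*y**2 + 32*y - 78; no integer root y with |y| ≤ 4.
  x = 1: f_y(1, y) = -3*y**2 + 28*y - 61; no integer root y with |y| ≤ 4.
  x = 2: f_y(2, y) = -3*y**2 + 24*y - 46; no integer root y with |y| ≤ 4.
  x = 3: f_y(3, y) = -3*y**2 + 20*y - 33; vanishes at y ∈ {3}. (3, 3): f_x = 0, f = 0 — SINGULAR.
  x = 4: f_y(4, y) = -3*y**2 + 16*y - 22; no integer root y with |y| ≤ 4.
Only singular point on the grid: (3, 3).
Classify: substitute x = 3 + u, y = 3 + v and expand: f = -u**2*v - u**2 - 2*u*v**2 - v**3 + v**2.
No constant or linear terms (consistent with a singular point). Quadratic part: -u**2 + v**2. Cubic part: -u**2*v - 2*u*v**2 - v**3.
The quadratic part v**2 - u**2 = (v − u)(v + u) splits into two distinct linear factors, so there are two distinct tangent lines y − 3 = ±(x − 3) — this is a node (ordinary double point).
Classification: node.


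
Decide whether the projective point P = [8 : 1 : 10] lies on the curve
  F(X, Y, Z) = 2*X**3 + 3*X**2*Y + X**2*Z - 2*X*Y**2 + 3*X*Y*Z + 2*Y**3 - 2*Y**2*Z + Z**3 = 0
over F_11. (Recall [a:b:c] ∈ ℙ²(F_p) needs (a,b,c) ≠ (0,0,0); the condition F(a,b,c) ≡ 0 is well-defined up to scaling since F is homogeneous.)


F(8,1,10) ≡ 4 (mod 11); P is NOT on the curve.

Evaluate F(8, 1, 10) term-by-term (mod 11).
  2*X**3 ↦ 2·512·1·1 = 1024
  3*X**2*Y ↦ 3·64·1·1 = 192
  X**2*Z ↦ 1·64·1·10 = 640
  -2*X*Y**2 ↦ -2·8·1·1 = -16
  3*X*Y*Z ↦ 3·8·1·10 = 240
  2*Y**3 ↦ 2·1·1·1 = 2
  -2*Y**2*Z ↦ -2·1·1·10 = -20
  Z**3 ↦ 1·1·1·1000 = 1000
Sum: F(8, 1, 10) = (1024) + (192) + (640) + (-16) + (240) + (2) + (-20) + (1000) = 3062.
Reducing mod 11: 3062 ≡ 4 (mod 11).
Since F(a, b, c) ≡ 4 ≠ 0 (mod 11), P does NOT lie on the curve.


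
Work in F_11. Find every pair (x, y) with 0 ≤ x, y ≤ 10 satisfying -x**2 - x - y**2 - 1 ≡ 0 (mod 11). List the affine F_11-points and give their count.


Affine F_11-points: {(2, 2), (2, 9), (3, 3), (3, 8), (4, 1), (4, 10), (6, 1), (6, 10), (7, 3), (7, 8), (8, 2), (8, 9)}; count = 12.

For each of the 121 pairs (x, y) ∈ F_11², evaluate f(x, y) mod 11. Record the zeros.
  x = 0: [0↦10, 1↦9, 2↦6, 3↦1, 4↦5, 5↦7, 6↦7, 7↦5, 8↦1, 9↦6, 10↦9]  zeros at y ∈ ∅
  x = 1: [0↦8, 1↦7, 2↦4, 3↦10, 4↦3, 5↦5, 6↦5, 7↦3, 8↦10, 9↦4, 10↦7]  zeros at y ∈ ∅
  x = 2: [0↦4, 1↦3, 2↦0, 3↦6, 4↦10, 5↦1, 6↦1, 7↦10, 8↦6, 9↦0, 10↦3]  zeros at y ∈ {2, 9}
  x = 3: [0↦9, 1↦8, 2↦5, 3↦0, 4↦4, 5↦6, 6↦6, 7↦4, 8↦0, 9↦5, 10↦8]  zeros at y ∈ {3, 8}
  x = 4: [0↦1, 1↦0, 2↦8, 3↦3, 4↦7, 5↦9, 6↦9, 7↦7, 8↦3, 9↦8, 10↦0]  zeros at y ∈ {1, 10}
  x = 5: [0↦2, 1↦1, 2↦9, 3↦4, 4↦8, 5↦10, 6↦10, 7↦8, 8↦4, 9↦9, 10↦1]  zeros at y ∈ ∅
  x = 6: [0↦1, 1↦0, 2↦8, 3↦3, 4↦7, 5↦9, 6↦9, 7↦7, 8↦3, 9↦8, 10↦0]  zeros at y ∈ {1, 10}
  x = 7: [0↦9, 1↦8, 2↦5, 3↦0, 4↦4, 5↦6, 6↦6, 7↦4, 8↦0, 9↦5, 10↦8]  zeros at y ∈ {3, 8}
  x = 8: [0↦4, 1↦3, 2↦0, 3↦6, 4↦10, 5↦1, 6↦1, 7↦10, 8↦6, 9↦0, 10↦3]  zeros at y ∈ {2, 9}
  x = 9: [0↦8, 1↦7, 2↦4, 3↦10, 4↦3, 5↦5, 6↦5, 7↦3, 8↦10, 9↦4, 10↦7]  zeros at y ∈ ∅
  x = 10: [0↦10, 1↦9, 2↦6, 3↦1, 4↦5, 5↦7, 6↦7, 7↦5, 8↦1, 9↦6, 10↦9]  zeros at y ∈ ∅
Collecting zeros: affine points = {(2, 2), (2, 9), (3, 3), (3, 8), (4, 1), (4, 10), (6, 1), (6, 10), (7, 3), (7, 8), (8, 2), (8, 9)}.
Total count |C(F_11)_aff| = 12.


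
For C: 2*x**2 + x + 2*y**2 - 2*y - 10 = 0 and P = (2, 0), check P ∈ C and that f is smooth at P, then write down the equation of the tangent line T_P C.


Tangent line at P: 9*x - 2*y - 18 = 0.

Step 1: f(2, 0) = 0, so P lies on C.
Step 2: partial derivatives
  f_x(x, y) = 4*x + 1, f_y(x, y) = 4*y - 2.
  f_x(P) = 9, f_y(P) = -2 (gradient nonzero, so P is smooth).
Step 3: tangent line at P: 9·(x − 2) + -2·(y − 0) = 0.
Expanding: 9*x - 2*y - 18 = 0.


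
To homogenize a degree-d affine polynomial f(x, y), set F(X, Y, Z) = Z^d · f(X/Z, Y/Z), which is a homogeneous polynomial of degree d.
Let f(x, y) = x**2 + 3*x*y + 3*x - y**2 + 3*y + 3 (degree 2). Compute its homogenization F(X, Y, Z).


F(X, Y, Z) = X**2 + 3*X*Y + 3*X*Z - Y**2 + 3*Y*Z + 3*Z**2

deg(f) = 2.
Substitute x = X/Z, y = Y/Z into f, then multiply by Z^2.
  monomial 1·x^2·y^0 ↦ 1·X^2·Y^0·Z^0.
  monomial 3·x^1·y^1 ↦ 3·X^1·Y^1·Z^0.
  monomial 3·x^1·y^0 ↦ 3·X^1·Y^0·Z^1.
  monomial -1·x^0·y^2 ↦ -1·X^0·Y^2·Z^0.
  monomial 3·x^0·y^1 ↦ 3·X^0·Y^1·Z^1.
  monomial 3·x^0·y^0 ↦ 3·X^0·Y^0·Z^2.
Collecting: F(X, Y, Z) = X**2 + 3*X*Y + 3*X*Z - Y**2 + 3*Y*Z + 3*Z**2.


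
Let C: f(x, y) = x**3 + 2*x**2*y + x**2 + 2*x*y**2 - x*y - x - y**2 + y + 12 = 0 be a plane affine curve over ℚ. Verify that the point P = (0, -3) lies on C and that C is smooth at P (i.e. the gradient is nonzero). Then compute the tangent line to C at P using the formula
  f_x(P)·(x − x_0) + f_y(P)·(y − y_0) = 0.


Tangent line at P: 20*x + 7*y + 21 = 0.

Step 1: f(0, -3) = 0, so P lies on C.
Step 2: partial derivatives
  f_x(x, y) = 3*x**2 + 4*x*y + 2*x + 2*y**2 - y - 1, f_y(x, y) = 2*x**2 + 4*x*y - x - 2*y + 1.
  f_x(P) = 20, f_y(P) = 7 (gradient nonzero, so P is smooth).
Step 3: tangent line at P: 20·(x − 0) + 7·(y − -3) = 0.
Expanding: 20*x + 7*y + 21 = 0.


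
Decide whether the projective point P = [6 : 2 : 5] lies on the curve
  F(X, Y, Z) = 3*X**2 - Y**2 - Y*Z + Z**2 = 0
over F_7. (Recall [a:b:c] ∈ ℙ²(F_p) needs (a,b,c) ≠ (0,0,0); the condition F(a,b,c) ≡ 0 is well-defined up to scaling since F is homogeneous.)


F(6,2,5) ≡ 0 (mod 7); P is on the curve.

Evaluate F(6, 2, 5) term-by-term (mod 7).
  3*X**2 ↦ 3·36·1·1 = 108
  -Y**2 ↦ -1·1·4·1 = -4
  -Y*Z ↦ -1·1·2·5 = -10
  Z**2 ↦ 1·1·1·25 = 25
Sum: F(6, 2, 5) = (108) + (-4) + (-10) + (25) = 119.
Reducing mod 7: 119 ≡ 0 (mod 7).
Since F(a, b, c) ≡ 0 (mod 7), P lies on the curve.


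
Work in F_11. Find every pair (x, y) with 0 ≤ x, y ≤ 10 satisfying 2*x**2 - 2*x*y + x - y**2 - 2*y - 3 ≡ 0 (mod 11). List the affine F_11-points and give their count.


Affine F_11-points: {(0, 2), (0, 7), (1, 0), (1, 7), (2, 1), (2, 4), (3, 6), (3, 8), (4, 0), (4, 1), (5, 5), (6, 9), (6, 10), (7, 2), (7, 4), (8, 6), (8, 9), (9, 3), (9, 10), (10, 3), (10, 8)}; count = 21.

For each of the 121 pairs (x, y) ∈ F_11², evaluate f(x, y) mod 11. Record the zeros.
  x = 0: [0↦8, 1↦5, 2↦0, 3↦4, 4↦6, 5↦6, 6↦4, 7↦0, 8↦5, 9↦8, 10↦9]  zeros at y ∈ {2, 7}
  x = 1: [0↦0, 1↦6, 2↦10, 3↦1, 4↦1, 5↦10, 6↦6, 7↦0, 8↦3, 9↦4, 10↦3]  zeros at y ∈ {0, 7}
  x = 2: [0↦7, 1↦0, 2↦2, 3↦2, 4↦0, 5↦7, 6↦1, 7↦4, 8↦5, 9↦4, 10↦1]  zeros at y ∈ {1, 4}
  x = 3: [0↦7, 1↦9, 2↦9, 3↦7, 4↦3, 5↦8, 6↦0, 7↦1, 8↦0, 9↦8, 10↦3]  zeros at y ∈ {6, 8}
  x = 4: [0↦0, 1↦0, 2↦9, 3↦5, 4↦10, 5↦2, 6↦3, 7↦2, 8↦10, 9↦5, 10↦9]  zeros at y ∈ {0, 1}
  x = 5: [0↦8, 1↦6, 2↦2, 3↦7, 4↦10, 5↦0, 6↦10, 7↦7, 8↦2, 9↦6, 10↦8]  zeros at y ∈ {5}
  x = 6: [0↦9, 1↦5, 2↦10, 3↦2, 4↦3, 5↦2, 6↦10, 7↦5, 8↦9, 9↦0, 10↦0]  zeros at y ∈ {9, 10}
  x = 7: [0↦3, 1↦8, 2↦0, 3↦1, 4↦0, 5↦8, 6↦3, 7↦7, 8↦9, 9↦9, 10↦7]  zeros at y ∈ {2, 4}
  x = 8: [0↦1, 1↦4, 2↦5, 3↦4, 4↦1, 5↦7, 6↦0, 7↦2, 8↦2, 9↦0, 10↦7]  zeros at y ∈ {6, 9}
  x = 9: [0↦3, 1↦4, 2↦3, 3↦0, 4↦6, 5↦10, 6↦1, 7↦1, 8↦10, 9↦6, 10↦0]  zeros at y ∈ {3, 10}
  x = 10: [0↦9, 1↦8, 2↦5, 3↦0, 4↦4, 5↦6, 6↦6, 7↦4, 8↦0, 9↦5, 10↦8]  zeros at y ∈ {3, 8}
Collecting zeros: affine points = {(0, 2), (0, 7), (1, 0), (1, 7), (2, 1), (2, 4), (3, 6), (3, 8), (4, 0), (4, 1), (5, 5), (6, 9), (6, 10), (7, 2), (7, 4), (8, 6), (8, 9), (9, 3), (9, 10), (10, 3), (10, 8)}.
Total count |C(F_11)_aff| = 21.


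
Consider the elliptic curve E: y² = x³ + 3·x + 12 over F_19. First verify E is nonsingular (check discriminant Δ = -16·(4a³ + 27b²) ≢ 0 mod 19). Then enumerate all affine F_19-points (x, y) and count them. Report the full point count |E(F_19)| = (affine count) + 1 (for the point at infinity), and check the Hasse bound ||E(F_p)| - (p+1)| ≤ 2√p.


Affine points = {(1, 4), (1, 15), (2, 8), (2, 11), (5, 0), (8, 4), (8, 15), (10, 4), (10, 15), (12, 3), (12, 16), (13, 5), (13, 14), (14, 9), (14, 10), (17, 6), (17, 13)}; affine count = 17; |E(F_19)| = 18.

Discriminant check: Δ ∝ 4a³ + 27b² = 4·3³ + 27·12² = 4·27 + 27·144 ≡ 6 (mod 19). Nonzero ⇒ E is nonsingular.
For each x ∈ F_19, compute rhs = x³ + 3·x + 12 mod 19, then count y ∈ F_19 with y² ≡ rhs.
  x = 0: rhs = 12, matching y values: none (0 points).
  x = 1: rhs = 16, matching y values: 4, 15 (2 points).
  x = 2: rhs = 7, matching y values: 8, 11 (2 points).
  x = 3: rhs = 10, matching y values: none (0 points).
  x = 4: rhs = 12, matching y values: none (0 points).
  x = 5: rhs = 0, matching y values: 0 (1 points).
  x = 6: rhs = 18, matching y values: none (0 points).
  x = 7: rhs = 15, matching y values: none (0 points).
  x = 8: rhs = 16, matching y values: 4, 15 (2 points).
  x = 9: rhs = 8, matching y values: none (0 points).
  x = 10: rhs = 16, matching y values: 4, 15 (2 points).
  x = 11: rhs = 8, matching y values: none (0 points).
  x = 12: rhs = 9, matching y values: 3, 16 (2 points).
  x = 13: rhs = 6, matching y values: 5, 14 (2 points).
  x = 14: rhs = 5, matching y values: 9, 10 (2 points).
  x = 15: rhs = 12, matching y values: none (0 points).
  x = 16: rhs = 14, matching y values: none (0 points).
  x = 17: rhs = 17, matching y values: 6, 13 (2 points).
  x = 18: rhs = 8, matching y values: none (0 points).
Total affine count: 17.
Full point count |E(F_19)| = 17 + 1 = 18.
Hasse bound: |18 − (19+1)| = |-2| = 2 ≤ 2√19 ≈ 8.7178 ✓.


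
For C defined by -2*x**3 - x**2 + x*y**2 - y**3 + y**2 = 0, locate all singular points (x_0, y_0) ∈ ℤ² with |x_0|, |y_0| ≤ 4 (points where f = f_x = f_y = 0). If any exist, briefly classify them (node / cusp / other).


Singular points: {(0, 0)}; classification: node.

Compute partial derivatives:
  f_x = -6*x**2 - 2*x + y**2.
  f_y = 2*x*y - 3*y**2 + 2*y.
Scan x_0 ∈ {−4, ..., 4}. For each x_0, f_y(x_0, y) is a polynomial in y; find its integer roots y ∈ {−4, ..., 4}, then test f_x and f at those candidates.
  x = -4: f_y(-4, y) = -3*y**2 - 6*y; vanishes at y ∈ {-2, 0}. (-4, -2): f_x = -84 ≠ 0; (-4, 0): f_x = -88 ≠ 0.
  x = -3: f_y(-3, y) = -3*y**2 - 4*y; vanishes at y ∈ {0}. (-3, 0): f_x = -48 ≠ 0.
  x = -2: f_y(-2, y) = -3*y**2 - 2*y; vanishes at y ∈ {0}. (-2, 0): f_x = -20 ≠ 0.
  x = -1: f_y(-1, y) = -3*y**2; vanishes at y ∈ {0}. (-1, 0): f_x = -4 ≠ 0.
  x = 0: f_y(0, y) = -3*y**2 + 2*y; vanishes at y ∈ {0}. (0, 0): f_x = 0, f = 0 — SINGULAR.
  x = 1: f_y(1, y) = -3*y**2 + 4*y; vanishes at y ∈ {0}. (1, 0): f_x = -8 ≠ 0.
  x = 2: f_y(2, y) = -3*y**2 + 6*y; vanishes at y ∈ {0, 2}. (2, 0): f_x = -28 ≠ 0; (2, 2): f_x = -24 ≠ 0.
  x = 3: f_y(3, y) = -3*y**2 + 8*y; vanishes at y ∈ {0}. (3, 0): f_x = -60 ≠ 0.
  x = 4: f_y(4, y) = -3*y**2 + 10*y; vanishes at y ∈ {0}. (4, 0): f_x = -104 ≠ 0.
Only singular point on the grid: (0, 0).
Classify: substitute x = 0 + u, y = 0 + v and expand: f = -2*u**3 - u**2 + u*v**2 - v**3 + v**2.
No constant or linear terms (consistent with a singular point). Quadratic part: -u**2 + v**2. Cubic part: -2*u**3 + u*v**2 - v**3.
The quadratic part v**2 - u**2 = (v − u)(v + u) splits into two distinct linear factors, so there are two distinct tangent lines y − 0 = ±(x − 0) — this is a node (ordinary double point).
Classification: node.


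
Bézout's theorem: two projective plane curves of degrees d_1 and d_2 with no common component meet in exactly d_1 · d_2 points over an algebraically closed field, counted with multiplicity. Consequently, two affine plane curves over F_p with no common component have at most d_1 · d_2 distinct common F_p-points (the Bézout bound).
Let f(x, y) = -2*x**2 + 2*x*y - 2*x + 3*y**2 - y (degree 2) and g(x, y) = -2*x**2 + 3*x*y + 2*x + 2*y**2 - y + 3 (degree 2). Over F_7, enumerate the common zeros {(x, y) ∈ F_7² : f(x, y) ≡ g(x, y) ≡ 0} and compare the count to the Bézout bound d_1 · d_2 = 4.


Common zeros: {(1, 1), (4, 5)}; count = 2; Bézout bound = 4.

deg(f) = 2, deg(g) = 2, so Bézout bound = 4.
Scan x ∈ F_7. For each x, list the y ∈ F_7 with f(x, y) ≡ 0 and those with g(x, y) ≡ 0 (mod 7); the common zeros in that column are the intersection.
  x = 0: f ≡ 0 at y ∈ {0, 5}; g ≡ 0 at y ∈ ∅; common: ∅.
  x = 1: f ≡ 0 at y ∈ {1}; g ≡ 0 at y ∈ {1, 5}; common: {1}.
  x = 2: f ≡ 0 at y ∈ ∅; g ≡ 0 at y ∈ ∅; common: ∅.
  x = 3: f ≡ 0 at y ∈ ∅; g ≡ 0 at y ∈ ∅; common: ∅.
  x = 4: f ≡ 0 at y ∈ {2, 5}; g ≡ 0 at y ∈ {0, 5}; common: {5}.
  x = 5: f ≡ 0 at y ∈ ∅; g ≡ 0 at y ∈ {1, 6}; common: ∅.
  x = 6: f ≡ 0 at y ∈ {0, 1}; g ≡ 0 at y ∈ ∅; common: ∅.
Collecting: common zeros = {(1, 1), (4, 5)}, so the count is 2.
Comparison with the Bézout bound: 2 ≤ 4 = deg(f)·deg(g), as expected for curves with no common component (the affine F_7-count falls short of the bound because intersections may lie at infinity, over extension fields, or carry multiplicity).


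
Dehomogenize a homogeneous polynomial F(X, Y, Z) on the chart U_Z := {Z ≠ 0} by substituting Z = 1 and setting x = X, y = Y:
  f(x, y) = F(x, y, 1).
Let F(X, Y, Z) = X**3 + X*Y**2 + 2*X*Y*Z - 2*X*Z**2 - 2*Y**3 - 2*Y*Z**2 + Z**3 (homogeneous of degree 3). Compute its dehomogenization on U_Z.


f(x, y) = x**3 + x*y**2 + 2*x*y - 2*x - 2*y**3 - 2*y + 1

On U_Z we set Z = 1. Each monomial c·X^i·Y^j·Z^k in F becomes c·x^i·y^j·1^k = c·x^i·y^j.
Substituting Z = 1: F(X, Y, 1) = x**3 + x*y**2 + 2*x*y - 2*x - 2*y**3 - 2*y + 1.
Note: deg(f) ≤ deg(F) = 3; strict inequality happens when F is divisible by Z (lost terms).


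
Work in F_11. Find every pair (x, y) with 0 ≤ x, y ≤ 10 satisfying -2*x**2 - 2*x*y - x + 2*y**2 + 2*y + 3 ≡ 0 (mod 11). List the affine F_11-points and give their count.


Affine F_11-points: {(1, 0), (2, 5), (2, 7), (4, 0), (4, 3), (7, 7), (7, 10), (9, 3), (9, 5), (10, 10)}; count = 10.

For each of the 121 pairs (x, y) ∈ F_11², evaluate f(x, y) mod 11. Record the zeros.
  x = 0: [0↦3, 1↦7, 2↦4, 3↦5, 4↦10, 5↦8, 6↦10, 7↦5, 8↦4, 9↦7, 10↦3]  zeros at y ∈ ∅
  x = 1: [0↦0, 1↦2, 2↦8, 3↦7, 4↦10, 5↦6, 6↦6, 7↦10, 8↦7, 9↦8, 10↦2]  zeros at y ∈ {0}
  x = 2: [0↦4, 1↦4, 2↦8, 3↦5, 4↦6, 5↦0, 6↦9, 7↦0, 8↦6, 9↦5, 10↦8]  zeros at y ∈ {5, 7}
  x = 3: [0↦4, 1↦2, 2↦4, 3↦10, 4↦9, 5↦1, 6↦8, 7↦8, 8↦1, 9↦9, 10↦10]  zeros at y ∈ ∅
  x = 4: [0↦0, 1↦7, 2↦7, 3↦0, 4↦8, 5↦9, 6↦3, 7↦1, 8↦3, 9↦9, 10↦8]  zeros at y ∈ {0, 3}
  x = 5: [0↦3, 1↦8, 2↦6, 3↦8, 4↦3, 5↦2, 6↦5, 7↦1, 8↦1, 9↦5, 10↦2]  zeros at y ∈ ∅
  x = 6: [0↦2, 1↦5, 2↦1, 3↦1, 4↦5, 5↦2, 6↦3, 7↦8, 8↦6, 9↦8, 10↦3]  zeros at y ∈ ∅
  x = 7: [0↦8, 1↦9, 2↦3, 3↦1, 4↦3, 5↦9, 6↦8, 7↦0, 8↦7, 9↦7, 10↦0]  zeros at y ∈ {7, 10}
  x = 8: [0↦10, 1↦9, 2↦1, 3↦8, 4↦8, 5↦1, 6↦9, 7↦10, 8↦4, 9↦2, 10↦4]  zeros at y ∈ ∅
  x = 9: [0↦8, 1↦5, 2↦6, 3↦0, 4↦9, 5↦0, 6↦6, 7↦5, 8↦8, 9↦4, 10↦4]  zeros at y ∈ {3, 5}
  x = 10: [0↦2, 1↦8, 2↦7, 3↦10, 4↦6, 5↦6, 6↦10, 7↦7, 8↦8, 9↦2, 10↦0]  zeros at y ∈ {10}
Collecting zeros: affine points = {(1, 0), (2, 5), (2, 7), (4, 0), (4, 3), (7, 7), (7, 10), (9, 3), (9, 5), (10, 10)}.
Total count |C(F_11)_aff| = 10.


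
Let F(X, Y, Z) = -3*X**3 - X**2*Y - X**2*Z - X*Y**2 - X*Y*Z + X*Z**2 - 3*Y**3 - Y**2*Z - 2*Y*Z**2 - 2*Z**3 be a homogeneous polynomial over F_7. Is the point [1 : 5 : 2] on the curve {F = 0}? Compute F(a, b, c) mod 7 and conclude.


F(1,5,2) ≡ 3 (mod 7); P is NOT on the curve.

Evaluate F(1, 5, 2) term-by-term (mod 7).
  -3*X**3 ↦ -3·1·1·1 = -3
  -X**2*Y ↦ -1·1·5·1 = -5
  -X**2*Z ↦ -1·1·1·2 = -2
  -X*Y**2 ↦ -1·1·25·1 = -25
  -X*Y*Z ↦ -1·1·5·2 = -10
  X*Z**2 ↦ 1·1·1·4 = 4
  -3*Y**3 ↦ -3·1·125·1 = -375
  -Y**2*Z ↦ -1·1·25·2 = -50
  -2*Y*Z**2 ↦ -2·1·5·4 = -40
  -2*Z**3 ↦ -2·1·1·8 = -16
Sum: F(1, 5, 2) = (-3) + (-5) + (-2) + (-25) + (-10) + (4) + (-375) + (-50) + (-40) + (-16) = -522.
Reducing mod 7: -522 ≡ 3 (mod 7).
Since F(a, b, c) ≡ 3 ≠ 0 (mod 7), P does NOT lie on the curve.


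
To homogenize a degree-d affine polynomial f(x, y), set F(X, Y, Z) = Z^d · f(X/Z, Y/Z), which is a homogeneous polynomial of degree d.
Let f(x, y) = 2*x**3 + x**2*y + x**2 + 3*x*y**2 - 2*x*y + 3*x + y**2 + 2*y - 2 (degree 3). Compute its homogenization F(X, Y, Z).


F(X, Y, Z) = 2*X**3 + X**2*Y + X**2*Z + 3*X*Y**2 - 2*X*Y*Z + 3*X*Z**2 + Y**2*Z + 2*Y*Z**2 - 2*Z**3

deg(f) = 3.
Substitute x = X/Z, y = Y/Z into f, then multiply by Z^3.
  monomial 2·x^3·y^0 ↦ 2·X^3·Y^0·Z^0.
  monomial 1·x^2·y^1 ↦ 1·X^2·Y^1·Z^0.
  monomial 1·x^2·y^0 ↦ 1·X^2·Y^0·Z^1.
  monomial 3·x^1·y^2 ↦ 3·X^1·Y^2·Z^0.
  monomial -2·x^1·y^1 ↦ -2·X^1·Y^1·Z^1.
  monomial 3·x^1·y^0 ↦ 3·X^1·Y^0·Z^2.
  monomial 1·x^0·y^2 ↦ 1·X^0·Y^2·Z^1.
  monomial 2·x^0·y^1 ↦ 2·X^0·Y^1·Z^2.
  monomial -2·x^0·y^0 ↦ -2·X^0·Y^0·Z^3.
Collecting: F(X, Y, Z) = 2*X**3 + X**2*Y + X**2*Z + 3*X*Y**2 - 2*X*Y*Z + 3*X*Z**2 + Y**2*Z + 2*Y*Z**2 - 2*Z**3.


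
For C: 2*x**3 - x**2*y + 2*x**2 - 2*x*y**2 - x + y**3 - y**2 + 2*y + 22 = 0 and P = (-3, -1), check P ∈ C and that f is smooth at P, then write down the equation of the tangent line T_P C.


Tangent line at P: 33*x - 14*y + 85 = 0.

Step 1: f(-3, -1) = 0, so P lies on C.
Step 2: partial derivatives
  f_x(x, y) = 6*x**2 - 2*x*y + 4*x - 2*y**2 - 1, f_y(x, y) = -x**2 - 4*x*y + 3*y**2 - 2*y + 2.
  f_x(P) = 33, f_y(P) = -14 (gradient nonzero, so P is smooth).
Step 3: tangent line at P: 33·(x − -3) + -14·(y − -1) = 0.
Expanding: 33*x - 14*y + 85 = 0.


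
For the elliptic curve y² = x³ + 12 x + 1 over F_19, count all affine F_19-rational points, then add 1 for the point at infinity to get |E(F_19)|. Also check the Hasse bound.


Affine points = {(0, 1), (0, 18), (3, 8), (3, 11), (6, 2), (6, 17), (8, 1), (8, 18), (10, 0), (11, 1), (11, 18), (12, 7), (12, 12), (13, 6), (13, 13), (14, 5), (14, 14), (17, 8), (17, 11), (18, 8), (18, 11)}; affine count = 21; |E(F_19)| = 22.

Discriminant check: Δ ∝ 4a³ + 27b² = 4·12³ + 27·1² = 4·1728 + 27·1 ≡ 4 (mod 19). Nonzero ⇒ E is nonsingular.
For each x ∈ F_19, compute rhs = x³ + 12·x + 1 mod 19, then count y ∈ F_19 with y² ≡ rhs.
  x = 0: rhs = 1, matching y values: 1, 18 (2 points).
  x = 1: rhs = 14, matching y values: none (0 points).
  x = 2: rhs = 14, matching y values: none (0 points).
  x = 3: rhs = 7, matching y values: 8, 11 (2 points).
  x = 4: rhs = 18, matching y values: none (0 points).
  x = 5: rhs = 15, matching y values: none (0 points).
  x = 6: rhs = 4, matching y values: 2, 17 (2 points).
  x = 7: rhs = 10, matching y values: none (0 points).
  x = 8: rhs = 1, matching y values: 1, 18 (2 points).
  x = 9: rhs = 2, matching y values: none (0 points).
  x = 10: rhs = 0, matching y values: 0 (1 points).
  x = 11: rhs = 1, matching y values: 1, 18 (2 points).
  x = 12: rhs = 11, matching y values: 7, 12 (2 points).
  x = 13: rhs = 17, matching y values: 6, 13 (2 points).
  x = 14: rhs = 6, matching y values: 5, 14 (2 points).
  x = 15: rhs = 3, matching y values: none (0 points).
  x = 16: rhs = 14, matching y values: none (0 points).
  x = 17: rhs = 7, matching y values: 8, 11 (2 points).
  x = 18: rhs = 7, matching y values: 8, 11 (2 points).
Total affine count: 21.
Full point count |E(F_19)| = 21 + 1 = 22.
Hasse bound: |22 − (19+1)| = |2| = 2 ≤ 2√19 ≈ 8.7178 ✓.


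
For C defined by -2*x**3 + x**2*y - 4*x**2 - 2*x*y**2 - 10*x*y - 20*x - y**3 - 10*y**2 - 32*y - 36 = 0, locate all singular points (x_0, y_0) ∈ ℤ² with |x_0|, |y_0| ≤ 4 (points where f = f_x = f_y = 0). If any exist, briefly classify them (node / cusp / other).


Singular points: {(-1, -3)}; classification: node.

Compute partial derivatives:
  f_x = -6*x**2 + 2*x*y - 8*x - 2*y**2 - 10*y - 20.
  f_y = x**2 - 4*x*y - 10*x - 3*y**2 - 20*y - 32.
Scan x_0 ∈ {−4, ..., 4}. For each x_0, f_y(x_0, y) is a polynomial in y; find its integer roots y ∈ {−4, ..., 4}, then test f_x and f at those candidates.
  x = -4: f_y(-4, y) = -3*y**2 - 4*y + 24; no integer root y with |y| ≤ 4.
  x = -3: f_y(-3, y) = -3*y**2 - 8*y + 7; no integer root y with |y| ≤ 4.
  x = -2: f_y(-2, y) = -3*y**2 - 12*y - 8; no integer root y with |y| ≤ 4.
  x = -1: f_y(-1, y) = -3*y**2 - 16*y - 21; vanishes at y ∈ {-3}. (-1, -3): f_x = 0, f = 0 — SINGULAR.
  x = 0: f_y(0, y) = -3*y**2 - 20*y - 32; vanishes at y ∈ {-4}. (0, -4): f_x = -12 ≠ 0.
  x = 1: f_y(1, y) = -3*y**2 - 24*y - 41; no integer root y with |y| ≤ 4.
  x = 2: f_y(2, y) = -3*y**2 - 28*y - 48; no integer root y with |y| ≤ 4.
  x = 3: f_y(3, y) = -3*y**2 - 32*y - 53; no integer root y with |y| ≤ 4.
  x = 4: f_y(4, y) = -3*y**2 - 36*y - 56; no integer root y with |y| ≤ 4.
Only singular point on the grid: (-1, -3).
Classify: substitute x = -1 + u, y = -3 + v and expand: f = -2*u**3 + u**2*v - u**2 - 2*u*v**2 - v**3 + v**2.
No constant or linear terms (consistent with a singular point). Quadratic part: -u**2 + v**2. Cubic part: -2*u**3 + u**2*v - 2*u*v**2 - v**3.
The quadratic part v**2 - u**2 = (v − u)(v + u) splits into two distinct linear factors, so there are two distinct tangent lines y − -3 = ±(x − -1) — this is a node (ordinary double point).
Classification: node.


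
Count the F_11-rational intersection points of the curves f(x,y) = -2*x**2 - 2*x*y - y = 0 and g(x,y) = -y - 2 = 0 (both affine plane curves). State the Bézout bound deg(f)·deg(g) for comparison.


Common zeros: ∅; count = 0; Bézout bound = 2.

deg(f) = 2, deg(g) = 1, so Bézout bound = 2.
Scan x ∈ F_11. For each x, list the y ∈ F_11 with f(x, y) ≡ 0 and those with g(x, y) ≡ 0 (mod 11); the common zeros in that column are the intersection.
  x = 0: f ≡ 0 at y ∈ {0}; g ≡ 0 at y ∈ {9}; common: ∅.
  x = 1: f ≡ 0 at y ∈ {3}; g ≡ 0 at y ∈ {9}; common: ∅.
  x = 2: f ≡ 0 at y ∈ {5}; g ≡ 0 at y ∈ {9}; common: ∅.
  x = 3: f ≡ 0 at y ∈ {10}; g ≡ 0 at y ∈ {9}; common: ∅.
  x = 4: f ≡ 0 at y ∈ {5}; g ≡ 0 at y ∈ {9}; common: ∅.
  x = 5: f ≡ 0 at y ∈ ∅; g ≡ 0 at y ∈ {9}; common: ∅.
  x = 6: f ≡ 0 at y ∈ {8}; g ≡ 0 at y ∈ {9}; common: ∅.
  x = 7: f ≡ 0 at y ∈ {3}; g ≡ 0 at y ∈ {9}; common: ∅.
  x = 8: f ≡ 0 at y ∈ {8}; g ≡ 0 at y ∈ {9}; common: ∅.
  x = 9: f ≡ 0 at y ∈ {10}; g ≡ 0 at y ∈ {9}; common: ∅.
  x = 10: f ≡ 0 at y ∈ {2}; g ≡ 0 at y ∈ {9}; common: ∅.
Collecting: common zeros = ∅, so the count is 0.
Comparison with the Bézout bound: 0 ≤ 2 = deg(f)·deg(g), as expected for curves with no common component (the affine F_11-count falls short of the bound because intersections may lie at infinity, over extension fields, or carry multiplicity).
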